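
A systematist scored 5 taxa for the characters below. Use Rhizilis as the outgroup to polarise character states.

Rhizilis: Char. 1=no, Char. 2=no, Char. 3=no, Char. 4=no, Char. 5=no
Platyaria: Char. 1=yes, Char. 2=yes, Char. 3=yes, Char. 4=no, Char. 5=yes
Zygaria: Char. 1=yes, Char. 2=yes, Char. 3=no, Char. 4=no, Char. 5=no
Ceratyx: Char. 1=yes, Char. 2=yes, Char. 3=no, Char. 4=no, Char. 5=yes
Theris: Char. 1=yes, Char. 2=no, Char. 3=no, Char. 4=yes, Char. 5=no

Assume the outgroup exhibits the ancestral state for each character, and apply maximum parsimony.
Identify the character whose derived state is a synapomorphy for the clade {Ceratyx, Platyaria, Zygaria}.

The outgroup has state 'no' for every character, so 'yes' is the derived state throughout.
Char. 1 (derived state 'yes') is shared by all ingroup taxa — unites the whole ingroup.
Only Ceratyx, Platyaria, and Zygaria show the derived state 'yes' for Char. 2, supporting them as a clade.
Char. 3 (derived state 'yes') is unique to Platyaria (autapomorphy; uninformative for grouping).
Char. 4: derived state 'yes' in Theris only — an autapomorphy, so it tells us nothing about relationships among taxa.
Char. 5: derived state 'yes' in Ceratyx and Platyaria only — synapomorphy for {Ceratyx, Platyaria}.
Most parsimonious ingroup topology: (((Platyaria,Ceratyx),Zygaria),Theris).
The clade {Ceratyx, Platyaria, Zygaria} is supported by Char. 2: its derived state 'yes' occurs in exactly those taxa and in no other taxon (including the outgroup).

Char. 2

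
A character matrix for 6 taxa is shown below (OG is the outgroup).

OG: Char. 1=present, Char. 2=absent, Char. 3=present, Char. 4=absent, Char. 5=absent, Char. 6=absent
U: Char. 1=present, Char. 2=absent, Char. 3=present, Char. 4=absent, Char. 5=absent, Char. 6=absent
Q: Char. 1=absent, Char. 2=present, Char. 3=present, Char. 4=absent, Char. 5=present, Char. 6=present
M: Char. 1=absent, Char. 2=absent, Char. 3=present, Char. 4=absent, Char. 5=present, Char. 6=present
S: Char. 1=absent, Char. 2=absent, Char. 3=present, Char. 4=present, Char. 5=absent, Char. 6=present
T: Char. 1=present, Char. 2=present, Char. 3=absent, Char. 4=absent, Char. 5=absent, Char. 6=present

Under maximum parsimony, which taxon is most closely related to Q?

M

Character polarity is set by the outgroup: the derived state is whichever differs from the outgroup's state, so for Char. 1, Char. 3 the derived state is 'absent', and for the remaining characters it is 'present'.
Char. 1: derived state 'absent' in M, Q, and S only — synapomorphy for {M, Q, S}.
Char. 2 groups Q and T, which is incompatible with the clades supported by the remaining characters; treating it as convergent (homoplasy) costs fewer steps than any alternative tree.
Char. 3 (derived state 'absent') is unique to T (autapomorphy; uninformative for grouping).
Char. 4 (derived state 'present') is unique to S (autapomorphy; uninformative for grouping).
Char. 5 (derived state 'present') is shared by M and Q — a synapomorphy uniting that clade.
Char. 6 (derived state 'present') is shared by M, Q, S, and T — a synapomorphy uniting that clade.
Most parsimonious ingroup topology: (U,(((Q,M),S),T)).
Q and M form a cherry on this tree, so they are sister taxa.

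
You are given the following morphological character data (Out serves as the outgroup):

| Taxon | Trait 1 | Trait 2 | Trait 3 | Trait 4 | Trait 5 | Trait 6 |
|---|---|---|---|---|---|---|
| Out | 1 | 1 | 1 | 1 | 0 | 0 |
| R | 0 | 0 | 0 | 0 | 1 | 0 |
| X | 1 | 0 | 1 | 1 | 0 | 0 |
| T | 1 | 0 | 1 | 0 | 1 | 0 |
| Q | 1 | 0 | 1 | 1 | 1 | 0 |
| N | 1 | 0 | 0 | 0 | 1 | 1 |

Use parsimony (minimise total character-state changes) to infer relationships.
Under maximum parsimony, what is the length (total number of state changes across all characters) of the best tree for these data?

6

Character polarity is set by the outgroup: the derived state is whichever differs from the outgroup's state, so for Trait 1, Trait 2, Trait 3, Trait 4 the derived state is '0', and for the remaining characters it is '1'.
Trait 1: derived state '0' in R only — an autapomorphy, so it tells us nothing about relationships among taxa.
All ingroup taxa share the derived state '0' for Trait 2; it defines the ingroup but does not resolve relationships within it.
Trait 3: derived state '0' in N and R only — synapomorphy for {N, R}.
Only N, R, and T show the derived state '0' for Trait 4, supporting them as a clade.
Trait 5: derived state '1' in N, Q, R, and T only — synapomorphy for {N, Q, R, T}.
Trait 6: derived state '1' in N only — an autapomorphy, so it tells us nothing about relationships among taxa.
Most parsimonious ingroup topology: ((((R,N),T),Q),X).
Changes per character on this tree: Trait 1: 1; Trait 2: 1; Trait 3: 1; Trait 4: 1; Trait 5: 1; Trait 6: 1.
Total = 6.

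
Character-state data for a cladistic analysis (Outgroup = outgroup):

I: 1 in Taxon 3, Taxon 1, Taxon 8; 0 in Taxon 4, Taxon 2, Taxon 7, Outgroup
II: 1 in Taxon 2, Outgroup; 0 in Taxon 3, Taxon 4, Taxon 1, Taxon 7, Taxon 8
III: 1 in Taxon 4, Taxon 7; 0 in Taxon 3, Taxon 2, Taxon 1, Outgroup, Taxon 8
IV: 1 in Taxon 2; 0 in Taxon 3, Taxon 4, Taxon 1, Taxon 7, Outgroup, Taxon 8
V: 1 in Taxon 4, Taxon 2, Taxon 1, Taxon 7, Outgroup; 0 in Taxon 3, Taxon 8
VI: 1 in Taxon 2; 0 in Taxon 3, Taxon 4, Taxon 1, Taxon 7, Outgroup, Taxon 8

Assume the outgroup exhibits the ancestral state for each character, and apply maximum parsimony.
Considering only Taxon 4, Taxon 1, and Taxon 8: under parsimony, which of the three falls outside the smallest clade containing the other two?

Taxon 4

Character polarity is set by the outgroup: the derived state is whichever differs from the outgroup's state, so for II, V the derived state is '0', and for the remaining characters it is '1'.
I: derived state '1' in Taxon 1, Taxon 3, and Taxon 8 only — synapomorphy for {Taxon 1, Taxon 3, Taxon 8}.
II: derived state '0' in Taxon 1, Taxon 3, Taxon 4, Taxon 7, and Taxon 8 only — synapomorphy for {Taxon 1, Taxon 3, Taxon 4, Taxon 7, Taxon 8}.
III: derived state '1' in Taxon 4 and Taxon 7 only — synapomorphy for {Taxon 4, Taxon 7}.
IV: derived state '1' in Taxon 2 only — an autapomorphy, so it tells us nothing about relationships among taxa.
V: derived state '0' in Taxon 3 and Taxon 8 only — synapomorphy for {Taxon 3, Taxon 8}.
VI: derived state '1' in Taxon 2 only — an autapomorphy, so it tells us nothing about relationships among taxa.
Most parsimonious ingroup topology: (((Taxon 4,Taxon 7),((Taxon 8,Taxon 3),Taxon 1)),Taxon 2).
Taxon 1 and Taxon 8 share a more recent common ancestor with each other than either does with Taxon 4, so Taxon 4 is the least closely related of the three.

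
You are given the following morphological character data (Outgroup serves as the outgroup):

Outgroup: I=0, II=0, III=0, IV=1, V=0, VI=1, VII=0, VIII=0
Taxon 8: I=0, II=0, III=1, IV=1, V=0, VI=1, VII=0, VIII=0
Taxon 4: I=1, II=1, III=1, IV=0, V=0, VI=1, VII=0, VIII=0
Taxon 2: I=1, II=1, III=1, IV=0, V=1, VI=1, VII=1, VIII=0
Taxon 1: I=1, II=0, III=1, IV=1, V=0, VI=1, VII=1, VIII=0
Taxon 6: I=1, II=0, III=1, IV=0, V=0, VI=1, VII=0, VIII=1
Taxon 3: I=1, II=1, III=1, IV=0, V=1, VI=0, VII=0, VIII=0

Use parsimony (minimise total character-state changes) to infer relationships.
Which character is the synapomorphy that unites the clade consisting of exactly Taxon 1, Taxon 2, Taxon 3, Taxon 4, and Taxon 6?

Character polarity is set by the outgroup: the derived state is whichever differs from the outgroup's state, so for IV, VI the derived state is '0', and for the remaining characters it is '1'.
I (derived state '1') is shared by Taxon 1, Taxon 2, Taxon 3, Taxon 4, and Taxon 6 — a synapomorphy uniting that clade.
Only Taxon 2, Taxon 3, and Taxon 4 show the derived state '1' for II, supporting them as a clade.
All ingroup taxa share the derived state '1' for III; it defines the ingroup but does not resolve relationships within it.
Only Taxon 2, Taxon 3, Taxon 4, and Taxon 6 show the derived state '0' for IV, supporting them as a clade.
Only Taxon 2 and Taxon 3 show the derived state '1' for V, supporting them as a clade.
VI: derived state '0' in Taxon 3 only — an autapomorphy, so it tells us nothing about relationships among taxa.
VII (state '1') occurs in Taxon 1 and Taxon 2 but conflicts with the nesting implied by the other characters — most parsimoniously interpreted as homoplasy.
VIII: derived state '1' in Taxon 6 only — an autapomorphy, so it tells us nothing about relationships among taxa.
Most parsimonious ingroup topology: (Taxon 8,(((Taxon 4,(Taxon 2,Taxon 3)),Taxon 6),Taxon 1)).
The clade {Taxon 1, Taxon 2, Taxon 3, Taxon 4, Taxon 6} is supported by I: its derived state '1' occurs in exactly those taxa and in no other taxon (including the outgroup).

I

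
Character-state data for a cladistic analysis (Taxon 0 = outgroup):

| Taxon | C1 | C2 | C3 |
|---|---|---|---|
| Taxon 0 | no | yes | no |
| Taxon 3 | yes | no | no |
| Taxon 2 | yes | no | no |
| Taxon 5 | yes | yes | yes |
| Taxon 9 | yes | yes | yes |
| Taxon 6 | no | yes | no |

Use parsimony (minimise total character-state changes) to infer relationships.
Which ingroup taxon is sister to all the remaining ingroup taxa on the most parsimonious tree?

Taxon 6

Character polarity is set by the outgroup: the derived state is whichever differs from the outgroup's state, so for C2 the derived state is 'no', and for the remaining characters it is 'yes'.
C1 (derived state 'yes') is shared by Taxon 2, Taxon 3, Taxon 5, and Taxon 9 — a synapomorphy uniting that clade.
Only Taxon 2 and Taxon 3 show the derived state 'no' for C2, supporting them as a clade.
Only Taxon 5 and Taxon 9 show the derived state 'yes' for C3, supporting them as a clade.
Most parsimonious ingroup topology: (((Taxon 3,Taxon 2),(Taxon 5,Taxon 9)),Taxon 6).
Taxon 6 is sister to the clade containing all other ingroup taxa, so it is the earliest-diverging (most basal) ingroup lineage.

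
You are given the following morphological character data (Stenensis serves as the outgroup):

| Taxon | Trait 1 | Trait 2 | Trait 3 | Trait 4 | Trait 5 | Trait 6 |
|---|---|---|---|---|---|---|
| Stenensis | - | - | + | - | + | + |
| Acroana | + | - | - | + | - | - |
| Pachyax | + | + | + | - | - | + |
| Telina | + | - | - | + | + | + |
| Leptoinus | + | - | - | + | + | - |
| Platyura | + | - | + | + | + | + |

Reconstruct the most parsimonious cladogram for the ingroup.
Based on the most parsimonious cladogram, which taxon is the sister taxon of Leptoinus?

Acroana

Character polarity is set by the outgroup: the derived state is whichever differs from the outgroup's state, so for Trait 3, Trait 5, Trait 6 the derived state is '-', and for the remaining characters it is '+'.
Trait 1 (derived state '+') is shared by all ingroup taxa — unites the whole ingroup.
Trait 2: derived state '+' in Pachyax only — an autapomorphy, so it tells us nothing about relationships among taxa.
Only Acroana, Leptoinus, and Telina show the derived state '-' for Trait 3, supporting them as a clade.
Only Acroana, Leptoinus, Platyura, and Telina show the derived state '+' for Trait 4, supporting them as a clade.
Trait 5 (state '-') occurs in Acroana and Pachyax but conflicts with the nesting implied by the other characters — most parsimoniously interpreted as homoplasy.
Trait 6 (derived state '-') is shared by Acroana and Leptoinus — a synapomorphy uniting that clade.
Most parsimonious ingroup topology: ((((Acroana,Leptoinus),Telina),Platyura),Pachyax).
Leptoinus and Acroana form a cherry on this tree, so they are sister taxa.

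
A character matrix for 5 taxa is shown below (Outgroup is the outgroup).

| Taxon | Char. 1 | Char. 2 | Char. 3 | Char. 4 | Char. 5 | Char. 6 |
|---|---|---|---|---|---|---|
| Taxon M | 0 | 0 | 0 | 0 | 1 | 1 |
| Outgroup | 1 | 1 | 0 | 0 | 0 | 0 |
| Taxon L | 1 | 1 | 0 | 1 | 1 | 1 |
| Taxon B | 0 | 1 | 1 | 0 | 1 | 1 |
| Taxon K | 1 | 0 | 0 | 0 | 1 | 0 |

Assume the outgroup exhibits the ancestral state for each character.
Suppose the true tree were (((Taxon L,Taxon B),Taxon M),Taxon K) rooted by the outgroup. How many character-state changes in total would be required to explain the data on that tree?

Map each character onto (((Taxon L,Taxon B),Taxon M),Taxon K) (rooted by Outgroup) and count the minimum state changes it requires (Fitch parsimony):
Char. 1: 2; Char. 2: 2; Char. 3: 1; Char. 4: 1; Char. 5: 1; Char. 6: 1.
Total tree length = 8.

8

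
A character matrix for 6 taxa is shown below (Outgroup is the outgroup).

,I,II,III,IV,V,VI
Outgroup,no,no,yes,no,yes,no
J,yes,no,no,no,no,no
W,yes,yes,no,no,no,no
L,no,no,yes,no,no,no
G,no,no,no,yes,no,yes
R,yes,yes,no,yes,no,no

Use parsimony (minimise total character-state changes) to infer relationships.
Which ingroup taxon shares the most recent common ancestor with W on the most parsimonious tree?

Character polarity is set by the outgroup: the derived state is whichever differs from the outgroup's state, so for III, V the derived state is 'no', and for the remaining characters it is 'yes'.
Only J, R, and W show the derived state 'yes' for I, supporting them as a clade.
Only R and W show the derived state 'yes' for II, supporting them as a clade.
III (derived state 'no') is shared by G, J, R, and W — a synapomorphy uniting that clade.
IV groups G and R, which is incompatible with the clades supported by the remaining characters; treating it as convergent (homoplasy) costs fewer steps than any alternative tree.
All ingroup taxa share the derived state 'no' for V; it defines the ingroup but does not resolve relationships within it.
VI: derived state 'yes' in G only — an autapomorphy, so it tells us nothing about relationships among taxa.
Most parsimonious ingroup topology: (((J,(W,R)),G),L).
W and R form a cherry on this tree, so they are sister taxa.

R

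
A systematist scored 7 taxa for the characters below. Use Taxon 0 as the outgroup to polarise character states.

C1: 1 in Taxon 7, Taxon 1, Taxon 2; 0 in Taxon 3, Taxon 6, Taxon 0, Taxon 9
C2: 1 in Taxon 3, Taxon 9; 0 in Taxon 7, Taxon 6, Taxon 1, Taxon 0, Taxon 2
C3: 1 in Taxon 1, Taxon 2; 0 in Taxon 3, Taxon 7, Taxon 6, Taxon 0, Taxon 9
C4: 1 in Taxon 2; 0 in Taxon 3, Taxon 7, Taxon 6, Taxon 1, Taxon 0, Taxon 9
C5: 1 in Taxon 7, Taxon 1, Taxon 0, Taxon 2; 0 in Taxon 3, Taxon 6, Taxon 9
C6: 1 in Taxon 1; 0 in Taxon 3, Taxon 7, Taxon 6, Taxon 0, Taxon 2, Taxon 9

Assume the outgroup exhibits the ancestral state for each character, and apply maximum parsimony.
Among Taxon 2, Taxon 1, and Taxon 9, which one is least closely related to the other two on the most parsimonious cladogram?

Character polarity is set by the outgroup: the derived state is whichever differs from the outgroup's state, so for C5 the derived state is '0', and for the remaining characters it is '1'.
C1: derived state '1' in Taxon 1, Taxon 2, and Taxon 7 only — synapomorphy for {Taxon 1, Taxon 2, Taxon 7}.
Only Taxon 3 and Taxon 9 show the derived state '1' for C2, supporting them as a clade.
Only Taxon 1 and Taxon 2 show the derived state '1' for C3, supporting them as a clade.
C4: derived state '1' in Taxon 2 only — an autapomorphy, so it tells us nothing about relationships among taxa.
C5 (derived state '0') is shared by Taxon 3, Taxon 6, and Taxon 9 — a synapomorphy uniting that clade.
C6 (derived state '1') is unique to Taxon 1 (autapomorphy; uninformative for grouping).
Most parsimonious ingroup topology: (((Taxon 9,Taxon 3),Taxon 6),(Taxon 7,(Taxon 2,Taxon 1))).
Taxon 2 and Taxon 1 share a more recent common ancestor with each other than either does with Taxon 9, so Taxon 9 is the least closely related of the three.

Taxon 9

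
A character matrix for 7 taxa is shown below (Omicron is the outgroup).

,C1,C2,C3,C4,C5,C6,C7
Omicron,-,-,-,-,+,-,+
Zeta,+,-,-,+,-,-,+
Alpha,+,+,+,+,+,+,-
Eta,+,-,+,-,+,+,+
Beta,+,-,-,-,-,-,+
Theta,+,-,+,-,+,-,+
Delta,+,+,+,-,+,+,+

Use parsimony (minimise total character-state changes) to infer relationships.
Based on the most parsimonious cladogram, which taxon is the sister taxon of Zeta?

Character polarity is set by the outgroup: the derived state is whichever differs from the outgroup's state, so for C5, C7 the derived state is '-', and for the remaining characters it is '+'.
C1 (derived state '+') is shared by all ingroup taxa — unites the whole ingroup.
Only Alpha and Delta show the derived state '+' for C2, supporting them as a clade.
C3 (derived state '+') is shared by Alpha, Delta, Eta, and Theta — a synapomorphy uniting that clade.
C4 (state '+') occurs in Alpha and Zeta but conflicts with the nesting implied by the other characters — most parsimoniously interpreted as homoplasy.
C5 (derived state '-') is shared by Beta and Zeta — a synapomorphy uniting that clade.
Only Alpha, Delta, and Eta show the derived state '+' for C6, supporting them as a clade.
C7: derived state '-' in Alpha only — an autapomorphy, so it tells us nothing about relationships among taxa.
Most parsimonious ingroup topology: ((Zeta,Beta),(((Alpha,Delta),Eta),Theta)).
Zeta and Beta form a cherry on this tree, so they are sister taxa.

Beta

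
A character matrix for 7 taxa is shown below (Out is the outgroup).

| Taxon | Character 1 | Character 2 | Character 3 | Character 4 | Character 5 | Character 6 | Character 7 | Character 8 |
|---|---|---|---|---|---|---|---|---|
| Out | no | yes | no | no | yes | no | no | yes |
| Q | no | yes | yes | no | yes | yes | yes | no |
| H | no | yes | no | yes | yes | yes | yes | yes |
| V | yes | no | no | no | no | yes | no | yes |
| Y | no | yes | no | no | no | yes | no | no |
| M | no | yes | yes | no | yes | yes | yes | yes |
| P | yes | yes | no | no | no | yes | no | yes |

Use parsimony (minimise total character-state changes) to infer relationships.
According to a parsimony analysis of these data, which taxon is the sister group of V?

P

Character polarity is set by the outgroup: the derived state is whichever differs from the outgroup's state, so for Character 2, Character 5, Character 8 the derived state is 'no', and for the remaining characters it is 'yes'.
Only P and V show the derived state 'yes' for Character 1, supporting them as a clade.
Character 2 (derived state 'no') is unique to V (autapomorphy; uninformative for grouping).
Only M and Q show the derived state 'yes' for Character 3, supporting them as a clade.
Character 4 (derived state 'yes') is unique to H (autapomorphy; uninformative for grouping).
Character 5: derived state 'no' in P, V, and Y only — synapomorphy for {P, V, Y}.
Character 6 (derived state 'yes') is shared by all ingroup taxa — unites the whole ingroup.
Character 7 (derived state 'yes') is shared by H, M, and Q — a synapomorphy uniting that clade.
Character 8 groups Q and Y, which is incompatible with the clades supported by the remaining characters; treating it as convergent (homoplasy) costs fewer steps than any alternative tree.
Most parsimonious ingroup topology: (((Q,M),H),((V,P),Y)).
V and P form a cherry on this tree, so they are sister taxa.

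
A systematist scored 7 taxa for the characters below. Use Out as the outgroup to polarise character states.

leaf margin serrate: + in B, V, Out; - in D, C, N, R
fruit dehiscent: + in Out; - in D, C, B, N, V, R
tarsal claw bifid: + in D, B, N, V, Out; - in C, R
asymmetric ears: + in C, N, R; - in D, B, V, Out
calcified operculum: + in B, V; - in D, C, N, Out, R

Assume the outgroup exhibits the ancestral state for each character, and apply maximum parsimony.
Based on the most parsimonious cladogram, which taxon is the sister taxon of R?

Character polarity is set by the outgroup: the derived state is whichever differs from the outgroup's state, so for leaf margin serrate, fruit dehiscent, tarsal claw bifid the derived state is '-', and for the remaining characters it is '+'.
Only C, D, N, and R show the derived state '-' for leaf margin serrate, supporting them as a clade.
fruit dehiscent (derived state '-') is shared by all ingroup taxa — unites the whole ingroup.
tarsal claw bifid (derived state '-') is shared by C and R — a synapomorphy uniting that clade.
asymmetric ears (derived state '+') is shared by C, N, and R — a synapomorphy uniting that clade.
calcified operculum (derived state '+') is shared by B and V — a synapomorphy uniting that clade.
Most parsimonious ingroup topology: ((V,B),((N,(C,R)),D)).
R and C form a cherry on this tree, so they are sister taxa.

C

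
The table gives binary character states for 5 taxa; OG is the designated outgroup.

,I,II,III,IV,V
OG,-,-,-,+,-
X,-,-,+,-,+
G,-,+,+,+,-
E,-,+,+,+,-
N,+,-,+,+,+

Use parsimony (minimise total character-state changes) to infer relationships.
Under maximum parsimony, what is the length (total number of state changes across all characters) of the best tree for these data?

5

Character polarity is set by the outgroup: the derived state is whichever differs from the outgroup's state, so for IV the derived state is '-', and for the remaining characters it is '+'.
I: derived state '+' in N only — an autapomorphy, so it tells us nothing about relationships among taxa.
II: derived state '+' in E and G only — synapomorphy for {E, G}.
III (derived state '+') is shared by all ingroup taxa — unites the whole ingroup.
IV: derived state '-' in X only — an autapomorphy, so it tells us nothing about relationships among taxa.
V (derived state '+') is shared by N and X — a synapomorphy uniting that clade.
Most parsimonious ingroup topology: ((X,N),(G,E)).
Changes per character on this tree: I: 1; II: 1; III: 1; IV: 1; V: 1.
Total = 5.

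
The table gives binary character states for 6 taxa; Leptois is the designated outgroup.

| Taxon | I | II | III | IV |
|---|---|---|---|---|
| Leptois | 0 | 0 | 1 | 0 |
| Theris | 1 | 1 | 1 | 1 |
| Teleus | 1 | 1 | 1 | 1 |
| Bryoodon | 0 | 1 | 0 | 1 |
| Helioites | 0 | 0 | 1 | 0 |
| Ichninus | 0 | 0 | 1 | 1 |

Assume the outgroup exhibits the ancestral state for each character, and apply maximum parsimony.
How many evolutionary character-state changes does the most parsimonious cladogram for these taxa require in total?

4

Character polarity is set by the outgroup: the derived state is whichever differs from the outgroup's state, so for III the derived state is '0', and for the remaining characters it is '1'.
I: derived state '1' in Teleus and Theris only — synapomorphy for {Teleus, Theris}.
II: derived state '1' in Bryoodon, Teleus, and Theris only — synapomorphy for {Bryoodon, Teleus, Theris}.
III: derived state '0' in Bryoodon only — an autapomorphy, so it tells us nothing about relationships among taxa.
IV: derived state '1' in Bryoodon, Ichninus, Teleus, and Theris only — synapomorphy for {Bryoodon, Ichninus, Teleus, Theris}.
Most parsimonious ingroup topology: ((((Theris,Teleus),Bryoodon),Ichninus),Helioites).
Changes per character on this tree: I: 1; II: 1; III: 1; IV: 1.
Total = 4.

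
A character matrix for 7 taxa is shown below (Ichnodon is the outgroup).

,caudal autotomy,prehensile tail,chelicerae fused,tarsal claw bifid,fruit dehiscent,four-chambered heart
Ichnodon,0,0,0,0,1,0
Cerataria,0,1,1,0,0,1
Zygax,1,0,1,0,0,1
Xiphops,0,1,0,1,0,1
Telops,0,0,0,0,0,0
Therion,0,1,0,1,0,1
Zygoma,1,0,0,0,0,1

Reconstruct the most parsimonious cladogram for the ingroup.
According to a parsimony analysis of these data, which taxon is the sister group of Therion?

Character polarity is set by the outgroup: the derived state is whichever differs from the outgroup's state, so for fruit dehiscent the derived state is '0', and for the remaining characters it is '1'.
caudal autotomy: derived state '1' in Zygax and Zygoma only — synapomorphy for {Zygax, Zygoma}.
Only Cerataria, Therion, and Xiphops show the derived state '1' for prehensile tail, supporting them as a clade.
chelicerae fused (state '1') occurs in Cerataria and Zygax but conflicts with the nesting implied by the other characters — most parsimoniously interpreted as homoplasy.
tarsal claw bifid (derived state '1') is shared by Therion and Xiphops — a synapomorphy uniting that clade.
All ingroup taxa share the derived state '0' for fruit dehiscent; it defines the ingroup but does not resolve relationships within it.
four-chambered heart: derived state '1' in Cerataria, Therion, Xiphops, Zygax, and Zygoma only — synapomorphy for {Cerataria, Therion, Xiphops, Zygax, Zygoma}.
Most parsimonious ingroup topology: (((Cerataria,(Xiphops,Therion)),(Zygax,Zygoma)),Telops).
Therion and Xiphops form a cherry on this tree, so they are sister taxa.

Xiphops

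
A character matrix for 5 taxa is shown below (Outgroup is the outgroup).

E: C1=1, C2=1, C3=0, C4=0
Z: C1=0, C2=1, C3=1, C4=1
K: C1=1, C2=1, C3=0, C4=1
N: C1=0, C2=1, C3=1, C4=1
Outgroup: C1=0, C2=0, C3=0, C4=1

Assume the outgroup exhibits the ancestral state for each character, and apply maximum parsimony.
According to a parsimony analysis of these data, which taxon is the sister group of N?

Z

Character polarity is set by the outgroup: the derived state is whichever differs from the outgroup's state, so for C4 the derived state is '0', and for the remaining characters it is '1'.
C1 (derived state '1') is shared by E and K — a synapomorphy uniting that clade.
All ingroup taxa share the derived state '1' for C2; it defines the ingroup but does not resolve relationships within it.
C3: derived state '1' in N and Z only — synapomorphy for {N, Z}.
C4 (derived state '0') is unique to E (autapomorphy; uninformative for grouping).
Most parsimonious ingroup topology: ((K,E),(Z,N)).
N and Z form a cherry on this tree, so they are sister taxa.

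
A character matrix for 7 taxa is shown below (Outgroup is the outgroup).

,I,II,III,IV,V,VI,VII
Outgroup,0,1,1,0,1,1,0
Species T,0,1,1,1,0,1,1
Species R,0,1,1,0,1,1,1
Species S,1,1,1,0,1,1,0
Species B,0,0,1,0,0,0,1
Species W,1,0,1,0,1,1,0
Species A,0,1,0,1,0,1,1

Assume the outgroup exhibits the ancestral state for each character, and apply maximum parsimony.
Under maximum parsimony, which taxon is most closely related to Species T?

Species A

Character polarity is set by the outgroup: the derived state is whichever differs from the outgroup's state, so for II, III, V, VI the derived state is '0', and for the remaining characters it is '1'.
I (derived state '1') is shared by Species S and Species W — a synapomorphy uniting that clade.
II groups Species B and Species W, which is incompatible with the clades supported by the remaining characters; treating it as convergent (homoplasy) costs fewer steps than any alternative tree.
III (derived state '0') is unique to Species A (autapomorphy; uninformative for grouping).
Only Species A and Species T show the derived state '1' for IV, supporting them as a clade.
Only Species A, Species B, and Species T show the derived state '0' for V, supporting them as a clade.
VI (derived state '0') is unique to Species B (autapomorphy; uninformative for grouping).
Only Species A, Species B, Species R, and Species T show the derived state '1' for VII, supporting them as a clade.
Most parsimonious ingroup topology: ((((Species T,Species A),Species B),Species R),(Species S,Species W)).
Species T and Species A form a cherry on this tree, so they are sister taxa.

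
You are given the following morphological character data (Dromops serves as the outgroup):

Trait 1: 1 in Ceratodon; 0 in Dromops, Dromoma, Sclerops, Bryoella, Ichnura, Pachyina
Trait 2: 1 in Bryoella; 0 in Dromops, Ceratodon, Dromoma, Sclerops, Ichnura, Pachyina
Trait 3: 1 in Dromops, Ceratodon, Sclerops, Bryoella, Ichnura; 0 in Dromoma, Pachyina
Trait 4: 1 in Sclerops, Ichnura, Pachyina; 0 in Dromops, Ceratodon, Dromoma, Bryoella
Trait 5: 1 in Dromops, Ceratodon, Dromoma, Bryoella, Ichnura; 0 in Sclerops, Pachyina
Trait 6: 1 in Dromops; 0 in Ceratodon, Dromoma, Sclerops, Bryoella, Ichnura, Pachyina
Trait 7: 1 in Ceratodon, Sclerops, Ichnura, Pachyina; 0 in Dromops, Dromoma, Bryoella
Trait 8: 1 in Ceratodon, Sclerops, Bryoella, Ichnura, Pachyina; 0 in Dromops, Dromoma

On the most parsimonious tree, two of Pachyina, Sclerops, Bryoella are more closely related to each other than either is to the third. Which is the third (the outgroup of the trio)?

Character polarity is set by the outgroup: the derived state is whichever differs from the outgroup's state, so for Trait 3, Trait 5, Trait 6 the derived state is '0', and for the remaining characters it is '1'.
Trait 1: derived state '1' in Ceratodon only — an autapomorphy, so it tells us nothing about relationships among taxa.
Trait 2: derived state '1' in Bryoella only — an autapomorphy, so it tells us nothing about relationships among taxa.
Trait 3 groups Dromoma and Pachyina, which is incompatible with the clades supported by the remaining characters; treating it as convergent (homoplasy) costs fewer steps than any alternative tree.
Only Ichnura, Pachyina, and Sclerops show the derived state '1' for Trait 4, supporting them as a clade.
Trait 5 (derived state '0') is shared by Pachyina and Sclerops — a synapomorphy uniting that clade.
All ingroup taxa share the derived state '0' for Trait 6; it defines the ingroup but does not resolve relationships within it.
Trait 7 (derived state '1') is shared by Ceratodon, Ichnura, Pachyina, and Sclerops — a synapomorphy uniting that clade.
Trait 8 (derived state '1') is shared by Bryoella, Ceratodon, Ichnura, Pachyina, and Sclerops — a synapomorphy uniting that clade.
Most parsimonious ingroup topology: (((Ceratodon,((Sclerops,Pachyina),Ichnura)),Bryoella),Dromoma).
Sclerops and Pachyina share a more recent common ancestor with each other than either does with Bryoella, so Bryoella is the least closely related of the three.

Bryoella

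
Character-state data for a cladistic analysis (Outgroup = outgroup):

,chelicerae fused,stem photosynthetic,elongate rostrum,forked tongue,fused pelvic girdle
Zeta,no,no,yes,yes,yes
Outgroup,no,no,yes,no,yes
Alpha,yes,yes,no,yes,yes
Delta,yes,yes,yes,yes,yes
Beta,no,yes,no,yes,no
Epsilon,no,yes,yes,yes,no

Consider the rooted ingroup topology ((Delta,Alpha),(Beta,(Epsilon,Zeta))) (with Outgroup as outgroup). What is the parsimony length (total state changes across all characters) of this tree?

Map each character onto ((Delta,Alpha),(Beta,(Epsilon,Zeta))) (rooted by Outgroup) and count the minimum state changes it requires (Fitch parsimony):
chelicerae fused: 1; stem photosynthetic: 2; elongate rostrum: 2; forked tongue: 1; fused pelvic girdle: 2.
Total tree length = 8.

8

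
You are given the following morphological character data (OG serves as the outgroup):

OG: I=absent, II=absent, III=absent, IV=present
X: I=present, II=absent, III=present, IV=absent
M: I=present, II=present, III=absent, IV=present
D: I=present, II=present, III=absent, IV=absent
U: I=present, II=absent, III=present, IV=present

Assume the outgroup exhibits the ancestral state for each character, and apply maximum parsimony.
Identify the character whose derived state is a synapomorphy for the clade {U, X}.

III

Character polarity is set by the outgroup: the derived state is whichever differs from the outgroup's state, so for IV the derived state is 'absent', and for the remaining characters it is 'present'.
All ingroup taxa share the derived state 'present' for I; it defines the ingroup but does not resolve relationships within it.
II: derived state 'present' in D and M only — synapomorphy for {D, M}.
III: derived state 'present' in U and X only — synapomorphy for {U, X}.
IV groups D and X, which is incompatible with the clades supported by the remaining characters; treating it as convergent (homoplasy) costs fewer steps than any alternative tree.
Most parsimonious ingroup topology: ((X,U),(M,D)).
The clade {U, X} is supported by III: its derived state 'present' occurs in exactly those taxa and in no other taxon (including the outgroup).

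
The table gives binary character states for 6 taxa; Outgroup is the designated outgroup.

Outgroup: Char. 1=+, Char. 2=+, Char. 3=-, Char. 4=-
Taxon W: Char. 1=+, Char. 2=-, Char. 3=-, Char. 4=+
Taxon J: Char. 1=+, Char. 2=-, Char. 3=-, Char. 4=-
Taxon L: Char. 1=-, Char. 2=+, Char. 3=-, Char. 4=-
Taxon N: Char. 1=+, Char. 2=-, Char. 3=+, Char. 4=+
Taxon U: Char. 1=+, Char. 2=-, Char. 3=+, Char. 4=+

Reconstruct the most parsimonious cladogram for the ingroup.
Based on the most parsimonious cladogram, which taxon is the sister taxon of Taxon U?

Taxon N

Character polarity is set by the outgroup: the derived state is whichever differs from the outgroup's state, so for Char. 1, Char. 2 the derived state is '-', and for the remaining characters it is '+'.
Char. 1 (derived state '-') is unique to Taxon L (autapomorphy; uninformative for grouping).
Only Taxon J, Taxon N, Taxon U, and Taxon W show the derived state '-' for Char. 2, supporting them as a clade.
Char. 3: derived state '+' in Taxon N and Taxon U only — synapomorphy for {Taxon N, Taxon U}.
Char. 4: derived state '+' in Taxon N, Taxon U, and Taxon W only — synapomorphy for {Taxon N, Taxon U, Taxon W}.
Most parsimonious ingroup topology: (((Taxon W,(Taxon N,Taxon U)),Taxon J),Taxon L).
Taxon U and Taxon N form a cherry on this tree, so they are sister taxa.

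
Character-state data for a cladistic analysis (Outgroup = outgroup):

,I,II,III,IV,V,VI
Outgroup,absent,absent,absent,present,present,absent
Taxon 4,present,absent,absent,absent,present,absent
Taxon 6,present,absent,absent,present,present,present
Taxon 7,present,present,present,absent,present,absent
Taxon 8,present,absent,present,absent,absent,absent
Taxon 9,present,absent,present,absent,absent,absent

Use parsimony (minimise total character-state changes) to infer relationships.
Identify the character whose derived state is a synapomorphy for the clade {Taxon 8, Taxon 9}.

Character polarity is set by the outgroup: the derived state is whichever differs from the outgroup's state, so for IV, V the derived state is 'absent', and for the remaining characters it is 'present'.
All ingroup taxa share the derived state 'present' for I; it defines the ingroup but does not resolve relationships within it.
II (derived state 'present') is unique to Taxon 7 (autapomorphy; uninformative for grouping).
III (derived state 'present') is shared by Taxon 7, Taxon 8, and Taxon 9 — a synapomorphy uniting that clade.
IV: derived state 'absent' in Taxon 4, Taxon 7, Taxon 8, and Taxon 9 only — synapomorphy for {Taxon 4, Taxon 7, Taxon 8, Taxon 9}.
Only Taxon 8 and Taxon 9 show the derived state 'absent' for V, supporting them as a clade.
VI: derived state 'present' in Taxon 6 only — an autapomorphy, so it tells us nothing about relationships among taxa.
Most parsimonious ingroup topology: ((Taxon 4,(Taxon 7,(Taxon 8,Taxon 9))),Taxon 6).
The clade {Taxon 8, Taxon 9} is supported by V: its derived state 'absent' occurs in exactly those taxa and in no other taxon (including the outgroup).

V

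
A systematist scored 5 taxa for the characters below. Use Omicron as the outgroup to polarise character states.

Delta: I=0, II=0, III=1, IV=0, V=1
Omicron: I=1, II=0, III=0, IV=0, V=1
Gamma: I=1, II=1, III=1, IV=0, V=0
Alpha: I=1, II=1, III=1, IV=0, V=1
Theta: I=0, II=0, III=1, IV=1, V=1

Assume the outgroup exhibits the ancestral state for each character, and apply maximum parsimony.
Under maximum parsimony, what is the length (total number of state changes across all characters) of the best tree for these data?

5

Character polarity is set by the outgroup: the derived state is whichever differs from the outgroup's state, so for I, V the derived state is '0', and for the remaining characters it is '1'.
I (derived state '0') is shared by Delta and Theta — a synapomorphy uniting that clade.
Only Alpha and Gamma show the derived state '1' for II, supporting them as a clade.
III (derived state '1') is shared by all ingroup taxa — unites the whole ingroup.
IV (derived state '1') is unique to Theta (autapomorphy; uninformative for grouping).
V: derived state '0' in Gamma only — an autapomorphy, so it tells us nothing about relationships among taxa.
Most parsimonious ingroup topology: ((Alpha,Gamma),(Theta,Delta)).
Changes per character on this tree: I: 1; II: 1; III: 1; IV: 1; V: 1.
Total = 5.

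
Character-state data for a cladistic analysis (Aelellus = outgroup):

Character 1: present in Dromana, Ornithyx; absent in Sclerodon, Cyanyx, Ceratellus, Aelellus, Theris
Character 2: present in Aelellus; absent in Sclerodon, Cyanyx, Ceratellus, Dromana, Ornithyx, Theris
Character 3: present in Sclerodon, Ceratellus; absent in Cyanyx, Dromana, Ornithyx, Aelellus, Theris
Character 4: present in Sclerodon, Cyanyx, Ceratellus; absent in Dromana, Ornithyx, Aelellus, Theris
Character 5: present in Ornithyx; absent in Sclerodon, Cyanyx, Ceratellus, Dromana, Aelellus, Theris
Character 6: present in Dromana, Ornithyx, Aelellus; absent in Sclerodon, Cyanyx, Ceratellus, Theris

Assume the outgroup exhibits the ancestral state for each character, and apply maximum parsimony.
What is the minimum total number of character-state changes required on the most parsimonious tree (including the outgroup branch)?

6

Character polarity is set by the outgroup: the derived state is whichever differs from the outgroup's state, so for Character 2, Character 6 the derived state is 'absent', and for the remaining characters it is 'present'.
Character 1: derived state 'present' in Dromana and Ornithyx only — synapomorphy for {Dromana, Ornithyx}.
All ingroup taxa share the derived state 'absent' for Character 2; it defines the ingroup but does not resolve relationships within it.
Character 3: derived state 'present' in Ceratellus and Sclerodon only — synapomorphy for {Ceratellus, Sclerodon}.
Only Ceratellus, Cyanyx, and Sclerodon show the derived state 'present' for Character 4, supporting them as a clade.
Character 5 (derived state 'present') is unique to Ornithyx (autapomorphy; uninformative for grouping).
Only Ceratellus, Cyanyx, Sclerodon, and Theris show the derived state 'absent' for Character 6, supporting them as a clade.
Most parsimonious ingroup topology: ((Theris,((Sclerodon,Ceratellus),Cyanyx)),(Dromana,Ornithyx)).
Changes per character on this tree: Character 1: 1; Character 2: 1; Character 3: 1; Character 4: 1; Character 5: 1; Character 6: 1.
Total = 6.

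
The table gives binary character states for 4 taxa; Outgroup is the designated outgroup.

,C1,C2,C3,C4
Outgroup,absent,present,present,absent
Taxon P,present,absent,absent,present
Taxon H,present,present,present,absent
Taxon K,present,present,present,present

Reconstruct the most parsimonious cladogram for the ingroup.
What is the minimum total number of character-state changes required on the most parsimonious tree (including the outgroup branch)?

4

Character polarity is set by the outgroup: the derived state is whichever differs from the outgroup's state, so for C2, C3 the derived state is 'absent', and for the remaining characters it is 'present'.
All ingroup taxa share the derived state 'present' for C1; it defines the ingroup but does not resolve relationships within it.
C2: derived state 'absent' in Taxon P only — an autapomorphy, so it tells us nothing about relationships among taxa.
C3 (derived state 'absent') is unique to Taxon P (autapomorphy; uninformative for grouping).
Only Taxon K and Taxon P show the derived state 'present' for C4, supporting them as a clade.
Most parsimonious ingroup topology: ((Taxon P,Taxon K),Taxon H).
Changes per character on this tree: C1: 1; C2: 1; C3: 1; C4: 1.
Total = 4.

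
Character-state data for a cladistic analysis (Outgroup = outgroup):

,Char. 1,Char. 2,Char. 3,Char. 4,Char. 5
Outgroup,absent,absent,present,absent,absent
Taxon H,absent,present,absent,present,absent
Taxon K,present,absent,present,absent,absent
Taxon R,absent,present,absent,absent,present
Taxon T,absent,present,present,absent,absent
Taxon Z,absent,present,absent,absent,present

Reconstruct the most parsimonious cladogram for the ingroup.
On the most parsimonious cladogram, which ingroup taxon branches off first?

Character polarity is set by the outgroup: the derived state is whichever differs from the outgroup's state, so for Char. 3 the derived state is 'absent', and for the remaining characters it is 'present'.
Char. 1: derived state 'present' in Taxon K only — an autapomorphy, so it tells us nothing about relationships among taxa.
Char. 2: derived state 'present' in Taxon H, Taxon R, Taxon T, and Taxon Z only — synapomorphy for {Taxon H, Taxon R, Taxon T, Taxon Z}.
Only Taxon H, Taxon R, and Taxon Z show the derived state 'absent' for Char. 3, supporting them as a clade.
Char. 4: derived state 'present' in Taxon H only — an autapomorphy, so it tells us nothing about relationships among taxa.
Only Taxon R and Taxon Z show the derived state 'present' for Char. 5, supporting them as a clade.
Most parsimonious ingroup topology: (((Taxon H,(Taxon R,Taxon Z)),Taxon T),Taxon K).
Taxon K is sister to the clade containing all other ingroup taxa, so it is the earliest-diverging (most basal) ingroup lineage.

Taxon K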